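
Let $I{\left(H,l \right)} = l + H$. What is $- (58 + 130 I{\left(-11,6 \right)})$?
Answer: $592$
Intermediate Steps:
$I{\left(H,l \right)} = H + l$
$- (58 + 130 I{\left(-11,6 \right)}) = - (58 + 130 \left(-11 + 6\right)) = - (58 + 130 \left(-5\right)) = - (58 - 650) = \left(-1\right) \left(-592\right) = 592$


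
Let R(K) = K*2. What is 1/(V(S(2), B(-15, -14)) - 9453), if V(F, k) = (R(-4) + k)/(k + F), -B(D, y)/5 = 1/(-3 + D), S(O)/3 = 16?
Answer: -869/8214796 ≈ -0.00010578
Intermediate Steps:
R(K) = 2*K
S(O) = 48 (S(O) = 3*16 = 48)
B(D, y) = -5/(-3 + D)
V(F, k) = (-8 + k)/(F + k) (V(F, k) = (2*(-4) + k)/(k + F) = (-8 + k)/(F + k))
1/(V(S(2), B(-15, -14)) - 9453) = 1/((-8 - 5/(-3 - 15))/(48 - 5/(-3 - 15)) - 9453) = 1/((-8 - 5/(-18))/(48 - 5/(-18)) - 9453) = 1/((-8 - 5*(-1/18))/(48 - 5*(-1/18)) - 9453) = 1/((-8 + 5/18)/(48 + 5/18) - 9453) = 1/(-139/18/(869/18) - 9453) = 1/((18/869)*(-139/18) - 9453) = 1/(-139/869 - 9453) = 1/(-8214796/869) = -869/8214796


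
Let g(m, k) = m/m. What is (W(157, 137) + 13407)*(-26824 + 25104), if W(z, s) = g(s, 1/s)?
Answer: -23061760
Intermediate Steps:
g(m, k) = 1
W(z, s) = 1
(W(157, 137) + 13407)*(-26824 + 25104) = (1 + 13407)*(-26824 + 25104) = 13408*(-1720) = -23061760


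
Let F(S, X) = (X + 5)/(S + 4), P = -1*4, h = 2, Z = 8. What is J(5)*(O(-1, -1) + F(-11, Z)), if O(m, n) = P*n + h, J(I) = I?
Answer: 145/7 ≈ 20.714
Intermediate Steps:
P = -4
O(m, n) = 2 - 4*n (O(m, n) = -4*n + 2 = 2 - 4*n)
F(S, X) = (5 + X)/(4 + S)
J(5)*(O(-1, -1) + F(-11, Z)) = 5*((2 - 4*(-1)) + (5 + 8)/(4 - 11)) = 5*((2 + 4) + 13/(-7)) = 5*(6 - ⅐*13) = 5*(6 - 13/7) = 5*(29/7) = 145/7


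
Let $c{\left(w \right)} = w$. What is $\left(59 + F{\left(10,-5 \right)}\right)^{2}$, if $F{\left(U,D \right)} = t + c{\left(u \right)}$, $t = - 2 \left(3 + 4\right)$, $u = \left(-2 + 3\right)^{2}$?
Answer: $2116$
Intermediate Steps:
$u = 1$ ($u = 1^{2} = 1$)
$t = -14$ ($t = \left(-2\right) 7 = -14$)
$F{\left(U,D \right)} = -13$ ($F{\left(U,D \right)} = -14 + 1 = -13$)
$\left(59 + F{\left(10,-5 \right)}\right)^{2} = \left(59 - 13\right)^{2} = 46^{2} = 2116$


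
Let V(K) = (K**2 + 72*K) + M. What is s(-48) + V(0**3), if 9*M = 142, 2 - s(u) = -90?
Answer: 970/9 ≈ 107.78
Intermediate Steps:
s(u) = 92 (s(u) = 2 - 1*(-90) = 2 + 90 = 92)
M = 142/9 (M = (1/9)*142 = 142/9 ≈ 15.778)
V(K) = 142/9 + K**2 + 72*K (V(K) = (K**2 + 72*K) + 142/9 = 142/9 + K**2 + 72*K)
s(-48) + V(0**3) = 92 + (142/9 + (0**3)**2 + 72*0**3) = 92 + (142/9 + 0**2 + 72*0) = 92 + (142/9 + 0 + 0) = 92 + 142/9 = 970/9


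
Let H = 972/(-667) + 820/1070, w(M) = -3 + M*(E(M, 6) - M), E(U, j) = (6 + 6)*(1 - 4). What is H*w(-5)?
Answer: -7495120/71369 ≈ -105.02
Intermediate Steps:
E(U, j) = -36 (E(U, j) = 12*(-3) = -36)
w(M) = -3 + M*(-36 - M)
H = -49310/71369 (H = 972*(-1/667) + 820*(1/1070) = -972/667 + 82/107 = -49310/71369 ≈ -0.69092)
H*w(-5) = -49310*(-3 - 1*(-5)**2 - 36*(-5))/71369 = -49310*(-3 - 1*25 + 180)/71369 = -49310*(-3 - 25 + 180)/71369 = -49310/71369*152 = -7495120/71369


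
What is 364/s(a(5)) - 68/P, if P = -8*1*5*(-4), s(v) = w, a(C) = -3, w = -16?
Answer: -927/40 ≈ -23.175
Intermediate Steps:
s(v) = -16
P = 160 (P = -40*(-4) = -8*(-20) = 160)
364/s(a(5)) - 68/P = 364/(-16) - 68/160 = 364*(-1/16) - 68*1/160 = -91/4 - 17/40 = -927/40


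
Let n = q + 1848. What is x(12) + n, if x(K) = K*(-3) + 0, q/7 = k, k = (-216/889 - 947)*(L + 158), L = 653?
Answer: -682712165/127 ≈ -5.3757e+6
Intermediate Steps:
k = -682942289/889 (k = (-216/889 - 947)*(653 + 158) = (-216*1/889 - 947)*811 = (-216/889 - 947)*811 = -842099/889*811 = -682942289/889 ≈ -7.6821e+5)
q = -682942289/127 (q = 7*(-682942289/889) = -682942289/127 ≈ -5.3775e+6)
n = -682707593/127 (n = -682942289/127 + 1848 = -682707593/127 ≈ -5.3756e+6)
x(K) = -3*K (x(K) = -3*K + 0 = -3*K)
x(12) + n = -3*12 - 682707593/127 = -36 - 682707593/127 = -682712165/127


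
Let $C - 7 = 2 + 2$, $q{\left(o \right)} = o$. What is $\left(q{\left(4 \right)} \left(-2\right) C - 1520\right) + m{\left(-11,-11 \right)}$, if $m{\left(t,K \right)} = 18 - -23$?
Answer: $-1567$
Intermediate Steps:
$m{\left(t,K \right)} = 41$ ($m{\left(t,K \right)} = 18 + 23 = 41$)
$C = 11$ ($C = 7 + \left(2 + 2\right) = 7 + 4 = 11$)
$\left(q{\left(4 \right)} \left(-2\right) C - 1520\right) + m{\left(-11,-11 \right)} = \left(4 \left(-2\right) 11 - 1520\right) + 41 = \left(\left(-8\right) 11 - 1520\right) + 41 = \left(-88 - 1520\right) + 41 = -1608 + 41 = -1567$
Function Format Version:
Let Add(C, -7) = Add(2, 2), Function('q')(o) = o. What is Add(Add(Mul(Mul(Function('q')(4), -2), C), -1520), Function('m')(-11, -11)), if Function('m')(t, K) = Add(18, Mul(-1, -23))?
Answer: -1567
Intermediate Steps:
Function('m')(t, K) = 41 (Function('m')(t, K) = Add(18, 23) = 41)
C = 11 (C = Add(7, Add(2, 2)) = Add(7, 4) = 11)
Add(Add(Mul(Mul(Function('q')(4), -2), C), -1520), Function('m')(-11, -11)) = Add(Add(Mul(Mul(4, -2), 11), -1520), 41) = Add(Add(Mul(-8, 11), -1520), 41) = Add(Add(-88, -1520), 41) = Add(-1608, 41) = -1567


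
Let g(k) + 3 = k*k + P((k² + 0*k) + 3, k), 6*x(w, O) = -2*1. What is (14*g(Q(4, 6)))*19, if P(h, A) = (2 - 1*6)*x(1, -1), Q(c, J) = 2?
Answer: 1862/3 ≈ 620.67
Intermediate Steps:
x(w, O) = -⅓ (x(w, O) = (-2*1)/6 = (⅙)*(-2) = -⅓)
P(h, A) = 4/3 (P(h, A) = (2 - 1*6)*(-⅓) = (2 - 6)*(-⅓) = -4*(-⅓) = 4/3)
g(k) = -5/3 + k² (g(k) = -3 + (k*k + 4/3) = -3 + (k² + 4/3) = -3 + (4/3 + k²) = -5/3 + k²)
(14*g(Q(4, 6)))*19 = (14*(-5/3 + 2²))*19 = (14*(-5/3 + 4))*19 = (14*(7/3))*19 = (98/3)*19 = 1862/3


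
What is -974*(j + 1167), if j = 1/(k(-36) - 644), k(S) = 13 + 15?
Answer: -350090177/308 ≈ -1.1367e+6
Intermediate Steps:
k(S) = 28
j = -1/616 (j = 1/(28 - 644) = 1/(-616) = -1/616 ≈ -0.0016234)
-974*(j + 1167) = -974*(-1/616 + 1167) = -974*718871/616 = -350090177/308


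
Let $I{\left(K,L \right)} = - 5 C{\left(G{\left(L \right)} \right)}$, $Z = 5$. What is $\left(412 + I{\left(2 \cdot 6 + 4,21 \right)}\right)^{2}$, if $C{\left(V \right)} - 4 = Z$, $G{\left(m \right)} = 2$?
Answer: $134689$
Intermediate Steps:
$C{\left(V \right)} = 9$ ($C{\left(V \right)} = 4 + 5 = 9$)
$I{\left(K,L \right)} = -45$ ($I{\left(K,L \right)} = \left(-5\right) 9 = -45$)
$\left(412 + I{\left(2 \cdot 6 + 4,21 \right)}\right)^{2} = \left(412 - 45\right)^{2} = 367^{2} = 134689$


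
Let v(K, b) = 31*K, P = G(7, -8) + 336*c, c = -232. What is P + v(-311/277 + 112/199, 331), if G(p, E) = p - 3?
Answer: -4297684419/55123 ≈ -77965.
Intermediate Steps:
G(p, E) = -3 + p
P = -77948 (P = (-3 + 7) + 336*(-232) = 4 - 77952 = -77948)
P + v(-311/277 + 112/199, 331) = -77948 + 31*(-311/277 + 112/199) = -77948 + 31*(-30865/55123) = -77948 - 956815/55123 = -4297684419/55123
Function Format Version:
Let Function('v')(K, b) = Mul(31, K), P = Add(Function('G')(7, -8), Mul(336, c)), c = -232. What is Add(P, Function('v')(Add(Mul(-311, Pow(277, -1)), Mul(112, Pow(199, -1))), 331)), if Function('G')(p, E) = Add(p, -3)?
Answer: Rational(-4297684419, 55123) ≈ -77965.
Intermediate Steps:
Function('G')(p, E) = Add(-3, p)
P = -77948 (P = Add(Add(-3, 7), Mul(336, -232)) = Add(4, -77952) = -77948)
Add(P, Function('v')(Add(Mul(-311, Pow(277, -1)), Mul(112, Pow(199, -1))), 331)) = Add(-77948, Mul(31, Add(Mul(-311, Pow(277, -1)), Mul(112, Pow(199, -1))))) = Add(-77948, Mul(31, Add(Mul(-311, Rational(1, 277)), Mul(112, Rational(1, 199))))) = Add(-77948, Mul(31, Add(Rational(-311, 277), Rational(112, 199)))) = Add(-77948, Mul(31, Rational(-30865, 55123))) = Add(-77948, Rational(-956815, 55123)) = Rational(-4297684419, 55123)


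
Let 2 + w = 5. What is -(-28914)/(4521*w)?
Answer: 9638/4521 ≈ 2.1318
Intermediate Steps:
w = 3 (w = -2 + 5 = 3)
-(-28914)/(4521*w) = -(-28914)/(4521*3) = -(-28914)/13563 = -1*(-9638/4521) = 9638/4521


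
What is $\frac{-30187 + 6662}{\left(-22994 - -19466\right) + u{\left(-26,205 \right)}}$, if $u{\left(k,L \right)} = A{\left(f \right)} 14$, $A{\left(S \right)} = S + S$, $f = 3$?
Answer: $\frac{23525}{3444} \approx 6.8307$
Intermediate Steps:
$A{\left(S \right)} = 2 S$
$u{\left(k,L \right)} = 84$ ($u{\left(k,L \right)} = 2 \cdot 3 \cdot 14 = 6 \cdot 14 = 84$)
$\frac{-30187 + 6662}{\left(-22994 - -19466\right) + u{\left(-26,205 \right)}} = \frac{-30187 + 6662}{\left(-22994 - -19466\right) + 84} = - \frac{23525}{\left(-22994 + 19466\right) + 84} = - \frac{23525}{-3528 + 84} = - \frac{23525}{-3444} = \left(-23525\right) \left(- \frac{1}{3444}\right) = \frac{23525}{3444}$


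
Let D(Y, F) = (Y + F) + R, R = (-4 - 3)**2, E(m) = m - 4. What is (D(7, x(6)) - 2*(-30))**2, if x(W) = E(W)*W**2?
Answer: 35344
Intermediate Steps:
E(m) = -4 + m
R = 49 (R = (-7)**2 = 49)
x(W) = W**2*(-4 + W) (x(W) = (-4 + W)*W**2 = W**2*(-4 + W))
D(Y, F) = 49 + F + Y (D(Y, F) = (Y + F) + 49 = (F + Y) + 49 = 49 + F + Y)
(D(7, x(6)) - 2*(-30))**2 = ((49 + 6**2*(-4 + 6) + 7) - 2*(-30))**2 = ((49 + 36*2 + 7) + 60)**2 = ((49 + 72 + 7) + 60)**2 = (128 + 60)**2 = 188**2 = 35344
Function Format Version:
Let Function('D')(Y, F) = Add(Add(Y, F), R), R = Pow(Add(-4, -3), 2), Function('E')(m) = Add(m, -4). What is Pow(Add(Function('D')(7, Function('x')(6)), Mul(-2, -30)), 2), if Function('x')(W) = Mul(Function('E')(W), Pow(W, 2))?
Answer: 35344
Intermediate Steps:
Function('E')(m) = Add(-4, m)
R = 49 (R = Pow(-7, 2) = 49)
Function('x')(W) = Mul(Pow(W, 2), Add(-4, W)) (Function('x')(W) = Mul(Add(-4, W), Pow(W, 2)) = Mul(Pow(W, 2), Add(-4, W)))
Function('D')(Y, F) = Add(49, F, Y) (Function('D')(Y, F) = Add(Add(Y, F), 49) = Add(Add(F, Y), 49) = Add(49, F, Y))
Pow(Add(Function('D')(7, Function('x')(6)), Mul(-2, -30)), 2) = Pow(Add(Add(49, Mul(Pow(6, 2), Add(-4, 6)), 7), Mul(-2, -30)), 2) = Pow(Add(Add(49, Mul(36, 2), 7), 60), 2) = Pow(Add(Add(49, 72, 7), 60), 2) = Pow(Add(128, 60), 2) = Pow(188, 2) = 35344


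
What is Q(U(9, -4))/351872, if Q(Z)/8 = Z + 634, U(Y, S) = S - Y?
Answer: 621/43984 ≈ 0.014119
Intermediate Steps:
Q(Z) = 5072 + 8*Z (Q(Z) = 8*(Z + 634) = 8*(634 + Z) = 5072 + 8*Z)
Q(U(9, -4))/351872 = (5072 + 8*(-4 - 1*9))/351872 = (5072 + 8*(-4 - 9))*(1/351872) = (5072 + 8*(-13))*(1/351872) = (5072 - 104)*(1/351872) = 4968*(1/351872) = 621/43984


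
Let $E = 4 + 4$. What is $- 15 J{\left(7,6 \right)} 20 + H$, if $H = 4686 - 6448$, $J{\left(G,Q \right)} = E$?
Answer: $-4162$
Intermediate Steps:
$E = 8$
$J{\left(G,Q \right)} = 8$
$H = -1762$ ($H = 4686 - 6448 = -1762$)
$- 15 J{\left(7,6 \right)} 20 + H = \left(-15\right) 8 \cdot 20 - 1762 = \left(-120\right) 20 - 1762 = -2400 - 1762 = -4162$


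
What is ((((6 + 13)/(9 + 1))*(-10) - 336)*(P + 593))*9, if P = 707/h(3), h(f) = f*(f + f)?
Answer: -4040255/2 ≈ -2.0201e+6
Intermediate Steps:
h(f) = 2*f² (h(f) = f*(2*f) = 2*f²)
P = 707/18 (P = 707/((2*3²)) = 707/((2*9)) = 707/18 ≈ 39.278)
((((6 + 13)/(9 + 1))*(-10) - 336)*(P + 593))*9 = ((((6 + 13)/(9 + 1))*(-10) - 336)*(707/18 + 593))*9 = (((19/10)*(-10) - 336)*(11381/18))*9 = ((-19 - 336)*(11381/18))*9 = -355*11381/18*9 = -4040255/18*9 = -4040255/2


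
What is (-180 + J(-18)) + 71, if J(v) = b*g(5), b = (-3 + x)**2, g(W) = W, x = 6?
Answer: -64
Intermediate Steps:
b = 9 (b = (-3 + 6)**2 = 3**2 = 9)
J(v) = 45 (J(v) = 9*5 = 45)
(-180 + J(-18)) + 71 = (-180 + 45) + 71 = -135 + 71 = -64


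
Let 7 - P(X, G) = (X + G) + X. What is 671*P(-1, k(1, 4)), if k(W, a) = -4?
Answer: 8723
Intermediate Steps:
P(X, G) = 7 - G - 2*X (P(X, G) = 7 - ((X + G) + X) = 7 - ((G + X) + X) = 7 - (G + 2*X) = 7 + (-G - 2*X) = 7 - G - 2*X)
671*P(-1, k(1, 4)) = 671*(7 - 1*(-4) - 2*(-1)) = 671*(7 + 4 + 2) = 671*13 = 8723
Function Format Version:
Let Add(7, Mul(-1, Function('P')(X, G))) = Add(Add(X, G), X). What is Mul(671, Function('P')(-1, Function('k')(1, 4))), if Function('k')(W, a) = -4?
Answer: 8723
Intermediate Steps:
Function('P')(X, G) = Add(7, Mul(-1, G), Mul(-2, X)) (Function('P')(X, G) = Add(7, Mul(-1, Add(Add(X, G), X))) = Add(7, Mul(-1, Add(Add(G, X), X))) = Add(7, Mul(-1, Add(G, Mul(2, X)))) = Add(7, Add(Mul(-1, G), Mul(-2, X))) = Add(7, Mul(-1, G), Mul(-2, X)))
Mul(671, Function('P')(-1, Function('k')(1, 4))) = Mul(671, Add(7, Mul(-1, -4), Mul(-2, -1))) = Mul(671, Add(7, 4, 2)) = Mul(671, 13) = 8723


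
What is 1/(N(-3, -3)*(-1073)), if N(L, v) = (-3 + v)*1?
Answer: 1/6438 ≈ 0.00015533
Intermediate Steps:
N(L, v) = -3 + v
1/(N(-3, -3)*(-1073)) = 1/((-3 - 3)*(-1073)) = 1/(-6*(-1073)) = 1/6438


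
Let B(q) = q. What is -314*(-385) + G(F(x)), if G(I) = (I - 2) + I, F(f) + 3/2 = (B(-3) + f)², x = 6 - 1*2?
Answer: 120887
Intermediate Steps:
x = 4 (x = 6 - 2 = 4)
F(f) = -3/2 + (-3 + f)²
G(I) = -2 + 2*I (G(I) = (-2 + I) + I = -2 + 2*I)
-314*(-385) + G(F(x)) = -314*(-385) + (-2 + 2*(-3/2 + (-3 + 4)²)) = 120890 + (-2 + 2*(-3/2 + 1²)) = 120890 + (-2 + 2*(-3/2 + 1)) = 120890 + (-2 + 2*(-½)) = 120890 + (-2 - 1) = 120890 - 3 = 120887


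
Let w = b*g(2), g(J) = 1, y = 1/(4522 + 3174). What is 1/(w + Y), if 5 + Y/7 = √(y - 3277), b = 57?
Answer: 169312/1239494623 - 84*I*√1347857719/1239494623 ≈ 0.0001366 - 0.002488*I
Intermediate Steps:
y = 1/7696 ≈ 0.00012994
Y = -35 + 21*I*√1347857719/1924 (Y = -35 + 7*√(1/7696 - 3277) = -35 + 7*√(-25219791/7696) = -35 + 7*(3*I*√1347857719/1924) = -35 + 21*I*√1347857719/1924 ≈ -35.0 + 400.72*I)
w = 57 (w = 57*1 = 57)
1/(w + Y) = 1/(57 + (-35 + 21*I*√1347857719/1924)) = 1/(22 + 21*I*√1347857719/1924)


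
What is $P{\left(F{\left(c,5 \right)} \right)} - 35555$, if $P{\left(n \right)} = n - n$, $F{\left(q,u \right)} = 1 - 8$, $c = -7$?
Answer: $-35555$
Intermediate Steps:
$F{\left(q,u \right)} = -7$ ($F{\left(q,u \right)} = 1 - 8 = -7$)
$P{\left(n \right)} = 0$
$P{\left(F{\left(c,5 \right)} \right)} - 35555 = 0 - 35555 = -35555$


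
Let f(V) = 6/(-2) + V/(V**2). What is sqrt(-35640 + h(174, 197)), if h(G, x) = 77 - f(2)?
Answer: I*sqrt(142242)/2 ≈ 188.57*I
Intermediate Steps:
f(V) = -3 + 1/V (f(V) = 6*(-1/2) + V/V**2 = -3 + 1/V)
h(G, x) = 159/2 (h(G, x) = 77 - (-3 + 1/2) = 77 - 1*(-5/2) = 77 + 5/2 = 159/2)
sqrt(-35640 + h(174, 197)) = sqrt(-35640 + 159/2) = sqrt(-71121/2) = I*sqrt(142242)/2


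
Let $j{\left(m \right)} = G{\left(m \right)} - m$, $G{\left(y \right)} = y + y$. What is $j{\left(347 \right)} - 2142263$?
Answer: $-2141916$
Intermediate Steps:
$G{\left(y \right)} = 2 y$
$j{\left(m \right)} = m$ ($j{\left(m \right)} = 2 m - m = m$)
$j{\left(347 \right)} - 2142263 = 347 - 2142263 = -2141916$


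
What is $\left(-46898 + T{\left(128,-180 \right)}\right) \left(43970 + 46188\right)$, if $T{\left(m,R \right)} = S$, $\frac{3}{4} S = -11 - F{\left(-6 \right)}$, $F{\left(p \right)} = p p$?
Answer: $- \frac{12701639356}{3} \approx -4.2339 \cdot 10^{9}$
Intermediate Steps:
$F{\left(p \right)} = p^{2}$
$S = - \frac{188}{3}$ ($S = \frac{4 \left(-11 - \left(-6\right)^{2}\right)}{3} = \frac{4 \left(-11 - 36\right)}{3} = \frac{4}{3} \left(-47\right) = - \frac{188}{3} \approx -62.667$)
$T{\left(m,R \right)} = - \frac{188}{3}$
$\left(-46898 + T{\left(128,-180 \right)}\right) \left(43970 + 46188\right) = \left(-46898 - \frac{188}{3}\right) \left(43970 + 46188\right) = \left(- \frac{140882}{3}\right) 90158 = - \frac{12701639356}{3}$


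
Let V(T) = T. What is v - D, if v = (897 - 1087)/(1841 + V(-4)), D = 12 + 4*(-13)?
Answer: 73290/1837 ≈ 39.897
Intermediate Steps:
D = -40 (D = 12 - 52 = -40)
v = -190/1837 (v = (897 - 1087)/(1841 - 4) = -190/1837 ≈ -0.10343)
v - D = -190/1837 - 1*(-40) = -190/1837 + 40 = 73290/1837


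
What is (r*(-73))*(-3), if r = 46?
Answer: 10074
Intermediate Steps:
(r*(-73))*(-3) = (46*(-73))*(-3) = -3358*(-3) = 10074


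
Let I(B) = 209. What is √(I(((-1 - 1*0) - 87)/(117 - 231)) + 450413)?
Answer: √450622 ≈ 671.28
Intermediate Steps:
√(I(((-1 - 1*0) - 87)/(117 - 231)) + 450413) = √(209 + 450413) = √450622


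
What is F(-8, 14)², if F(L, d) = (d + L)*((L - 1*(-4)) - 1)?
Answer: 900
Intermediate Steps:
F(L, d) = (3 + L)*(L + d) (F(L, d) = (L + d)*((L + 4) - 1) = (L + d)*((4 + L) - 1) = (L + d)*(3 + L) = (3 + L)*(L + d))
F(-8, 14)² = ((-8)² + 3*(-8) + 3*14 - 8*14)² = (64 - 24 + 42 - 112)² = (-30)² = 900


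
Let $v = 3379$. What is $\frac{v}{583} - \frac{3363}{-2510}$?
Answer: $\frac{10441919}{1463330} \approx 7.1357$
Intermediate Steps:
$\frac{v}{583} - \frac{3363}{-2510} = \frac{3379}{583} - \frac{3363}{-2510} = 3379 \cdot \frac{1}{583} - - \frac{3363}{2510} = \frac{3379}{583} + \frac{3363}{2510} = \frac{10441919}{1463330}$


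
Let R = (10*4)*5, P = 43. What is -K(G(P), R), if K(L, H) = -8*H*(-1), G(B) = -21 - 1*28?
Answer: -1600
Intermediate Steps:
R = 200 (R = 40*5 = 200)
G(B) = -49 (G(B) = -21 - 28 = -49)
K(L, H) = 8*H
-K(G(P), R) = -8*200 = -1*1600 = -1600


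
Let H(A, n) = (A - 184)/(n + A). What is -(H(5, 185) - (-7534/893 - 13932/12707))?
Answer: -974854149/113473510 ≈ -8.5910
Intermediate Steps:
H(A, n) = (-184 + A)/(A + n)
-(H(5, 185) - (-7534/893 - 13932/12707)) = -((-184 + 5)/(5 + 185) - (-7534/893 - 13932/12707)) = -(-179/190 - (-7534*1/893 - 13932*1/12707)) = -((1/190)*(-179) - (-7534/893 - 13932/12707)) = -(-179/190 - 1*(-108175814/11347351)) = -(-179/190 + 108175814/11347351) = -1*974854149/113473510 = -974854149/113473510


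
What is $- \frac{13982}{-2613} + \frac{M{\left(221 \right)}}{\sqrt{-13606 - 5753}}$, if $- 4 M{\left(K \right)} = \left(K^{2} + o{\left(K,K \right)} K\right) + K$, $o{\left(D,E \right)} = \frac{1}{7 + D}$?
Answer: $\frac{13982}{2613} + \frac{11186357 i \sqrt{239}}{1961712} \approx 5.3509 + 88.156 i$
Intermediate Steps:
$M{\left(K \right)} = - \frac{K}{4} - \frac{K^{2}}{4} - \frac{K}{4 \left(7 + K\right)}$ ($M{\left(K \right)} = - \frac{\left(K^{2} + \frac{K}{7 + K}\right) + K}{4} = - \frac{K + K^{2} + \frac{K}{7 + K}}{4} = - \frac{K}{4} - \frac{K^{2}}{4} - \frac{K}{4 \left(7 + K\right)}$)
$- \frac{13982}{-2613} + \frac{M{\left(221 \right)}}{\sqrt{-13606 - 5753}} = - \frac{13982}{-2613} + \frac{\left(-1\right) 221 \frac{1}{28 + 4 \cdot 221} \left(1 + \left(1 + 221\right) \left(7 + 221\right)\right)}{\sqrt{-13606 - 5753}} = \left(-13982\right) \left(- \frac{1}{2613}\right) + \frac{\left(-1\right) 221 \frac{1}{28 + 884} \left(1 + 222 \cdot 228\right)}{\sqrt{-19359}} = \frac{13982}{2613} + \frac{\left(-1\right) 221 \cdot \frac{1}{912} \left(1 + 50616\right)}{9 i \sqrt{239}} = \frac{13982}{2613} + \left(-1\right) 221 \cdot \frac{1}{912} \cdot 50617 \left(- \frac{i \sqrt{239}}{2151}\right) = \frac{13982}{2613} - \frac{11186357 \left(- \frac{i \sqrt{239}}{2151}\right)}{912} = \frac{13982}{2613} + \frac{11186357 i \sqrt{239}}{1961712}$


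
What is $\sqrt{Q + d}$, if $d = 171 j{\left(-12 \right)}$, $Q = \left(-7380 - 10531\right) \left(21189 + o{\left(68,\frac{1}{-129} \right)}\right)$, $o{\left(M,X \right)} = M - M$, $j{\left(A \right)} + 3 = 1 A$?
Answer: $2 i \sqrt{94879686} \approx 19481.0 i$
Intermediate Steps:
$j{\left(A \right)} = -3 + A$ ($j{\left(A \right)} = -3 + 1 A = -3 + A$)
$o{\left(M,X \right)} = 0$
$Q = -379516179$ ($Q = \left(-7380 - 10531\right) \left(21189 + 0\right) = \left(-17911\right) 21189 = -379516179$)
$d = -2565$ ($d = 171 \left(-3 - 12\right) = 171 \left(-15\right) = -2565$)
$\sqrt{Q + d} = \sqrt{-379516179 - 2565} = \sqrt{-379518744} = 2 i \sqrt{94879686}$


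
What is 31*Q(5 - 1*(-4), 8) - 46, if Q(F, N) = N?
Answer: 202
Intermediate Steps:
31*Q(5 - 1*(-4), 8) - 46 = 31*8 - 46 = 248 - 46 = 202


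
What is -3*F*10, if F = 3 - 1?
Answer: -60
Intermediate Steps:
F = 2
-3*F*10 = -3*2*10 = -6*10 = -60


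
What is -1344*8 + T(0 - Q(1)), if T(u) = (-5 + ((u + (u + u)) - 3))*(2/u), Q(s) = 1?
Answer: -10730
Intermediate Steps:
T(u) = 2*(-8 + 3*u)/u (T(u) = (-5 + ((u + 2*u) - 3))*(2/u) = (-5 + (3*u - 3))*(2/u) = (-5 + (-3 + 3*u))*(2/u) = (-8 + 3*u)*(2/u) = 2*(-8 + 3*u)/u)
-1344*8 + T(0 - Q(1)) = -1344*8 + (6 - 16/(0 - 1*1)) = -64*168 + (6 - 16/(0 - 1)) = -10752 + (6 - 16/(-1)) = -10752 + (6 - 16*(-1)) = -10752 + (6 + 16) = -10752 + 22 = -10730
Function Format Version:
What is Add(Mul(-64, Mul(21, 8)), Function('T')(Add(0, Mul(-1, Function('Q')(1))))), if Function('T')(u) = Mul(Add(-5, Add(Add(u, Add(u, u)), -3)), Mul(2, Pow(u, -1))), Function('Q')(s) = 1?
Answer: -10730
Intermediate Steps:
Function('T')(u) = Mul(2, Pow(u, -1), Add(-8, Mul(3, u))) (Function('T')(u) = Mul(Add(-5, Add(Add(u, Mul(2, u)), -3)), Mul(2, Pow(u, -1))) = Mul(Add(-5, Add(Mul(3, u), -3)), Mul(2, Pow(u, -1))) = Mul(Add(-5, Add(-3, Mul(3, u))), Mul(2, Pow(u, -1))) = Mul(Add(-8, Mul(3, u)), Mul(2, Pow(u, -1))) = Mul(2, Pow(u, -1), Add(-8, Mul(3, u))))
Add(Mul(-64, Mul(21, 8)), Function('T')(Add(0, Mul(-1, Function('Q')(1))))) = Add(Mul(-64, Mul(21, 8)), Add(6, Mul(-16, Pow(Add(0, Mul(-1, 1)), -1)))) = Add(Mul(-64, 168), Add(6, Mul(-16, Pow(Add(0, -1), -1)))) = Add(-10752, Add(6, Mul(-16, Pow(-1, -1)))) = Add(-10752, Add(6, Mul(-16, -1))) = Add(-10752, Add(6, 16)) = Add(-10752, 22) = -10730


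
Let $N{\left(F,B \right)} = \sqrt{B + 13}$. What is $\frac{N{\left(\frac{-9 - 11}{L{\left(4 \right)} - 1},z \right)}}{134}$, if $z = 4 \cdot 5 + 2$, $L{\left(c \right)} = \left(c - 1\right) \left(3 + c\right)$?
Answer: $\frac{\sqrt{35}}{134} \approx 0.04415$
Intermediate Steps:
$L{\left(c \right)} = \left(-1 + c\right) \left(3 + c\right)$
$z = 22$ ($z = 20 + 2 = 22$)
$N{\left(F,B \right)} = \sqrt{13 + B}$
$\frac{N{\left(\frac{-9 - 11}{L{\left(4 \right)} - 1},z \right)}}{134} = \frac{\sqrt{13 + 22}}{134} = \sqrt{35} \cdot \frac{1}{134} = \frac{\sqrt{35}}{134}$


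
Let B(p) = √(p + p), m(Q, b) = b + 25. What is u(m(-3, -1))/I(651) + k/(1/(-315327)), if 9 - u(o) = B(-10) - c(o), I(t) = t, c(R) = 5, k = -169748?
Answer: 4977929866430/93 - 2*I*√5/651 ≈ 5.3526e+10 - 0.0068696*I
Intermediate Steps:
m(Q, b) = 25 + b
B(p) = √2*√p (B(p) = √(2*p) = √2*√p)
u(o) = 14 - 2*I*√5 (u(o) = 9 - (√2*√(-10) - 1*5) = 9 - (√2*(I*√10) - 5) = 9 - (2*I*√5 - 5) = 9 - (-5 + 2*I*√5) = 9 + (5 - 2*I*√5) = 14 - 2*I*√5)
u(m(-3, -1))/I(651) + k/(1/(-315327)) = (14 - 2*I*√5)/651 - 169748/(1/(-315327)) = (14 - 2*I*√5)*(1/651) - 169748/(-1/315327) = (2/93 - 2*I*√5/651) - 169748*(-315327) = (2/93 - 2*I*√5/651) + 53526127596 = 4977929866430/93 - 2*I*√5/651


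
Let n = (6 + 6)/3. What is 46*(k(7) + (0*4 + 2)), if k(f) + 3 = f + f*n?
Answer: 1564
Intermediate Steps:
n = 4 (n = 12*(1/3) = 4)
k(f) = -3 + 5*f (k(f) = -3 + (f + f*4) = -3 + (f + 4*f) = -3 + 5*f)
46*(k(7) + (0*4 + 2)) = 46*((-3 + 5*7) + (0*4 + 2)) = 46*((-3 + 35) + (0 + 2)) = 46*(32 + 2) = 46*34 = 1564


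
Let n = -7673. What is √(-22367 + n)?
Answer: 2*I*√7510 ≈ 173.32*I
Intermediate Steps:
√(-22367 + n) = √(-22367 - 7673) = √(-30040) = 2*I*√7510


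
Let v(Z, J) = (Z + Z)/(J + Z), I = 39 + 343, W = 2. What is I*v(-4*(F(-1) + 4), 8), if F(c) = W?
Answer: 1146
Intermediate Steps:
F(c) = 2
I = 382
v(Z, J) = 2*Z/(J + Z) (v(Z, J) = (2*Z)/(J + Z) = 2*Z/(J + Z))
I*v(-4*(F(-1) + 4), 8) = 382*(2*(-4*(2 + 4))/(8 - 4*(2 + 4))) = 382*(2*(-4*6)/(8 - 4*6)) = 382*(2*(-24)/(8 - 24)) = 382*(2*(-24)/(-16)) = 382*(2*(-24)*(-1/16)) = 382*3 = 1146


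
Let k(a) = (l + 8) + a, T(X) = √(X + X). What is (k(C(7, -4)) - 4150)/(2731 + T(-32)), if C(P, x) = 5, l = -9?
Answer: -11322726/7458425 + 33168*I/7458425 ≈ -1.5181 + 0.0044471*I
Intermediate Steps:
T(X) = √2*√X (T(X) = √(2*X) = √2*√X)
k(a) = -1 + a (k(a) = (-9 + 8) + a = -1 + a)
(k(C(7, -4)) - 4150)/(2731 + T(-32)) = ((-1 + 5) - 4150)/(2731 + √2*√(-32)) = (4 - 4150)/(2731 + √2*(4*I*√2)) = -4146*(2731 - 8*I)/7458425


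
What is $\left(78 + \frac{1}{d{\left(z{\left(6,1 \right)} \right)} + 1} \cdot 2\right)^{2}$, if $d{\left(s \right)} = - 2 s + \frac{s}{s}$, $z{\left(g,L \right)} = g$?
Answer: $\frac{151321}{25} \approx 6052.8$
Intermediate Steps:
$d{\left(s \right)} = 1 - 2 s$ ($d{\left(s \right)} = - 2 s + 1 = 1 - 2 s$)
$\left(78 + \frac{1}{d{\left(z{\left(6,1 \right)} \right)} + 1} \cdot 2\right)^{2} = \left(78 + \frac{1}{\left(1 - 12\right) + 1} \cdot 2\right)^{2} = \left(78 + \frac{1}{-11 + 1} \cdot 2\right)^{2} = \left(78 + \frac{1}{-10} \cdot 2\right)^{2} = \left(78 - \frac{1}{5}\right)^{2} = \left(\frac{389}{5}\right)^{2} = \frac{151321}{25}$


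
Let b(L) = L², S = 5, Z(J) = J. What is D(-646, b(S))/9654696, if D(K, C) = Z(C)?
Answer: 25/9654696 ≈ 2.5894e-6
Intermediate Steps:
D(K, C) = C
D(-646, b(S))/9654696 = 5²/9654696 = 25*(1/9654696) = 25/9654696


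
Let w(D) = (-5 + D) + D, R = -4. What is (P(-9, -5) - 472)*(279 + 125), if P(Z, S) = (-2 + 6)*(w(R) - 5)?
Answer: -219776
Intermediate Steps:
w(D) = -5 + 2*D
P(Z, S) = -72 (P(Z, S) = (-2 + 6)*((-5 + 2*(-4)) - 5) = 4*((-5 - 8) - 5) = 4*(-13 - 5) = 4*(-18) = -72)
(P(-9, -5) - 472)*(279 + 125) = (-72 - 472)*(279 + 125) = -544*404 = -219776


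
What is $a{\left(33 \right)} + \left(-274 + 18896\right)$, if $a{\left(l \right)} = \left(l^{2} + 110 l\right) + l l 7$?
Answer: $30964$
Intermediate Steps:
$a{\left(l \right)} = 8 l^{2} + 110 l$ ($a{\left(l \right)} = \left(l^{2} + 110 l\right) + l^{2} \cdot 7 = \left(l^{2} + 110 l\right) + 7 l^{2} = 8 l^{2} + 110 l$)
$a{\left(33 \right)} + \left(-274 + 18896\right) = 2 \cdot 33 \left(55 + 4 \cdot 33\right) + \left(-274 + 18896\right) = 2 \cdot 33 \left(55 + 132\right) + 18622 = 2 \cdot 33 \cdot 187 + 18622 = 12342 + 18622 = 30964$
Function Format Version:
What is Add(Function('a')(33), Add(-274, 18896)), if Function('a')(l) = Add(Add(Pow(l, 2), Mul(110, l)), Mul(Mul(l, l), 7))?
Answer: 30964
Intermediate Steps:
Function('a')(l) = Add(Mul(8, Pow(l, 2)), Mul(110, l)) (Function('a')(l) = Add(Add(Pow(l, 2), Mul(110, l)), Mul(Pow(l, 2), 7)) = Add(Add(Pow(l, 2), Mul(110, l)), Mul(7, Pow(l, 2))) = Add(Mul(8, Pow(l, 2)), Mul(110, l)))
Add(Function('a')(33), Add(-274, 18896)) = Add(Mul(2, 33, Add(55, Mul(4, 33))), Add(-274, 18896)) = Add(Mul(2, 33, Add(55, 132)), 18622) = Add(Mul(2, 33, 187), 18622) = Add(12342, 18622) = 30964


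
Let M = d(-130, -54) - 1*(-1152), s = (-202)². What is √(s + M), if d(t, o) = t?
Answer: √41826 ≈ 204.51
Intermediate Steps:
s = 40804
M = 1022 (M = -130 - 1*(-1152) = -130 + 1152 = 1022)
√(s + M) = √(40804 + 1022) = √41826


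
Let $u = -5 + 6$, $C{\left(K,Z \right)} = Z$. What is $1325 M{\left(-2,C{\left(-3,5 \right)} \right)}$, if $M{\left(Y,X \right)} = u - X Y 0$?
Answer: $1325$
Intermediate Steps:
$u = 1$
$M{\left(Y,X \right)} = 1$ ($M{\left(Y,X \right)} = 1 - X Y 0 = 1 - 0 = 1 + 0 = 1$)
$1325 M{\left(-2,C{\left(-3,5 \right)} \right)} = 1325 \cdot 1 = 1325$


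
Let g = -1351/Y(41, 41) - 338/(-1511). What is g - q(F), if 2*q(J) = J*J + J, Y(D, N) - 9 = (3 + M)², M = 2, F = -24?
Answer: -16209093/51374 ≈ -315.51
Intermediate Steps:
Y(D, N) = 34 (Y(D, N) = 9 + (3 + 2)² = 9 + 5² = 9 + 25 = 34)
q(J) = J/2 + J²/2 (q(J) = (J*J + J)/2 = (J² + J)/2 = (J + J²)/2 = J/2 + J²/2)
g = -2029869/51374 (g = -1351/34 - 338/(-1511) = -1351*1/34 - 338*(-1/1511) = -1351/34 + 338/1511 = -2029869/51374 ≈ -39.512)
g - q(F) = -2029869/51374 - (-24)*(1 - 24)/2 = -2029869/51374 - (-24)*(-23)/2 = -2029869/51374 - 1*276 = -2029869/51374 - 276 = -16209093/51374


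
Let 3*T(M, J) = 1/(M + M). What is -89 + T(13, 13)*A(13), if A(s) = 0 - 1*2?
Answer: -3472/39 ≈ -89.026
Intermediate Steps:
A(s) = -2 (A(s) = 0 - 2 = -2)
T(M, J) = 1/(6*M) (T(M, J) = 1/(3*(M + M)) = 1/(3*((2*M))) = (1/(2*M))/3 = 1/(6*M))
-89 + T(13, 13)*A(13) = -89 + ((⅙)/13)*(-2) = -89 + ((⅙)*(1/13))*(-2) = -89 + (1/78)*(-2) = -89 - 1/39 = -3472/39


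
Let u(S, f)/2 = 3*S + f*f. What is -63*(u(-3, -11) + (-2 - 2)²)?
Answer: -15120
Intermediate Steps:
u(S, f) = 2*f² + 6*S (u(S, f) = 2*(3*S + f*f) = 2*(3*S + f²) = 2*(f² + 3*S) = 2*f² + 6*S)
-63*(u(-3, -11) + (-2 - 2)²) = -63*((2*(-11)² + 6*(-3)) + (-2 - 2)²) = -63*((2*121 - 18) + (-4)²) = -63*((242 - 18) + 16) = -63*(224 + 16) = -63*240 = -15120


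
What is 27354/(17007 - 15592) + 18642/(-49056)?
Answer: 219249899/11569040 ≈ 18.951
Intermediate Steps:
27354/(17007 - 15592) + 18642/(-49056) = 27354/1415 + 18642*(-1/49056) = 27354*(1/1415) - 3107/8176 = 27354/1415 - 3107/8176 = 219249899/11569040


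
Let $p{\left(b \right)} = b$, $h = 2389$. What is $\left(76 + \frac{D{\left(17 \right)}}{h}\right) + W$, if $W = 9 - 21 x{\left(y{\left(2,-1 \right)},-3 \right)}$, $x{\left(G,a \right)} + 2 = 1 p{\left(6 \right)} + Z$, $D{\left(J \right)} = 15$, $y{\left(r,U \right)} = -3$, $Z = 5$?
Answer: $- \frac{248441}{2389} \approx -103.99$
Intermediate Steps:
$x{\left(G,a \right)} = 9$ ($x{\left(G,a \right)} = -2 + \left(1 \cdot 6 + 5\right) = -2 + \left(6 + 5\right) = -2 + 11 = 9$)
$W = -180$ ($W = 9 - 189 = -180$)
$\left(76 + \frac{D{\left(17 \right)}}{h}\right) + W = \left(76 + \frac{15}{2389}\right) - 180 = \frac{181579}{2389} - 180 = - \frac{248441}{2389}$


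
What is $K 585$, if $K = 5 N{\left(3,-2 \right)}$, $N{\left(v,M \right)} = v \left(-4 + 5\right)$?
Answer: $8775$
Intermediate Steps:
$N{\left(v,M \right)} = v$ ($N{\left(v,M \right)} = v 1 = v$)
$K = 15$ ($K = 5 \cdot 3 = 15$)
$K 585 = 15 \cdot 585 = 8775$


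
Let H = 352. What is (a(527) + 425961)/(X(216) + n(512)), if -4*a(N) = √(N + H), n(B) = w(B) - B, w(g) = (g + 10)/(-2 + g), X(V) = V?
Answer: -36206685/25073 + 85*√879/100292 ≈ -1444.0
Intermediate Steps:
w(g) = (10 + g)/(-2 + g)
n(B) = -B + (10 + B)/(-2 + B) (n(B) = (10 + B)/(-2 + B) - B = -B + (10 + B)/(-2 + B))
a(N) = -√(352 + N)/4 (a(N) = -√(N + 352)/4 = -√(352 + N)/4)
(a(527) + 425961)/(X(216) + n(512)) = (-√(352 + 527)/4 + 425961)/(216 + (10 + 512 - 1*512*(-2 + 512))/(-2 + 512)) = (-√879/4 + 425961)/(216 + (10 + 512 - 1*512*510)/510) = (425961 - √879/4)/(216 + (10 + 512 - 261120)/510) = (425961 - √879/4)/(216 + (1/510)*(-260598)) = (425961 - √879/4)/(216 - 43433/85) = (425961 - √879/4)/(-25073/85) = (425961 - √879/4)*(-85/25073) = -36206685/25073 + 85*√879/100292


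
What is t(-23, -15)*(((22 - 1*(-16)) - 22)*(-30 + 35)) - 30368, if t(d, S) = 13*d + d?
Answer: -56128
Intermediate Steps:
t(d, S) = 14*d
t(-23, -15)*(((22 - 1*(-16)) - 22)*(-30 + 35)) - 30368 = (14*(-23))*(((22 - 1*(-16)) - 22)*(-30 + 35)) - 30368 = -322*((22 + 16) - 22)*5 - 30368 = -322*(38 - 22)*5 - 30368 = -5152*5 - 30368 = -322*80 - 30368 = -25760 - 30368 = -56128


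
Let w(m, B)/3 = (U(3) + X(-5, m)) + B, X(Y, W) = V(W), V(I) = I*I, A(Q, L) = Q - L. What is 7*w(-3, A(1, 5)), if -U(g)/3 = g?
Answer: -84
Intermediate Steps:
V(I) = I²
U(g) = -3*g
X(Y, W) = W²
w(m, B) = -27 + 3*B + 3*m² (w(m, B) = 3*((-3*3 + m²) + B) = 3*((-9 + m²) + B) = 3*(-9 + B + m²) = -27 + 3*B + 3*m²)
7*w(-3, A(1, 5)) = 7*(-27 + 3*(1 - 1*5) + 3*(-3)²) = 7*(-27 + 3*(1 - 5) + 3*9) = 7*(-27 + 3*(-4) + 27) = 7*(-27 - 12 + 27) = 7*(-12) = -84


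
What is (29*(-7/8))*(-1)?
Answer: 203/8 ≈ 25.375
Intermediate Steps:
(29*(-7/8))*(-1) = -203/8*(-1) = 203/8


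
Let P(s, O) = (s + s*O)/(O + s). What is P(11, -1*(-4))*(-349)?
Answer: -3839/3 ≈ -1279.7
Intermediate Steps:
P(s, O) = (s + O*s)/(O + s)
P(11, -1*(-4))*(-349) = (11*(1 - 1*(-4))/(-1*(-4) + 11))*(-349) = (11*(1 + 4)/(4 + 11))*(-349) = (11*5/15)*(-349) = (11*(1/15)*5)*(-349) = (11/3)*(-349) = -3839/3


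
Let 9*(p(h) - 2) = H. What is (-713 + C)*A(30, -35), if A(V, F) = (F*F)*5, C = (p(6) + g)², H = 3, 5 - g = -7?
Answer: -27979000/9 ≈ -3.1088e+6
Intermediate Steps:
g = 12 (g = 5 - 1*(-7) = 5 + 7 = 12)
p(h) = 7/3 (p(h) = 2 + (⅑)*3 = 2 + ⅓ = 7/3)
C = 1849/9 (C = (7/3 + 12)² = (43/3)² = 1849/9 ≈ 205.44)
A(V, F) = 5*F² (A(V, F) = F²*5 = 5*F²)
(-713 + C)*A(30, -35) = (-713 + 1849/9)*(5*(-35)²) = -22840*1225/9 = -4568/9*6125 = -27979000/9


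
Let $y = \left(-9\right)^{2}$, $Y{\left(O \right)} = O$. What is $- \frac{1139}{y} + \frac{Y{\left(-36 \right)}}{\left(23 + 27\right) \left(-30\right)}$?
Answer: $- \frac{142132}{10125} \approx -14.038$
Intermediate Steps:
$y = 81$
$- \frac{1139}{y} + \frac{Y{\left(-36 \right)}}{\left(23 + 27\right) \left(-30\right)} = - \frac{1139}{81} - \frac{36}{\left(23 + 27\right) \left(-30\right)} = \left(-1139\right) \frac{1}{81} - \frac{36}{50 \left(-30\right)} = - \frac{1139}{81} - \frac{36}{-1500} = - \frac{1139}{81} - - \frac{3}{125} = - \frac{1139}{81} + \frac{3}{125} = - \frac{142132}{10125}$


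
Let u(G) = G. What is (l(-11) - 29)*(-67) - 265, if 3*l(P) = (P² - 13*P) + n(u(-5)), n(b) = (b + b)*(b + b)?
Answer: -19354/3 ≈ -6451.3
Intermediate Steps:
n(b) = 4*b² (n(b) = (2*b)*(2*b) = 4*b²)
l(P) = 100/3 - 13*P/3 + P²/3 (l(P) = ((P² - 13*P) + 4*(-5)²)/3 = ((P² - 13*P) + 4*25)/3 = ((P² - 13*P) + 100)/3 = (100 + P² - 13*P)/3 = 100/3 - 13*P/3 + P²/3)
(l(-11) - 29)*(-67) - 265 = ((100/3 - 13/3*(-11) + (⅓)*(-11)²) - 29)*(-67) - 265 = ((100/3 + 143/3 + (⅓)*121) - 29)*(-67) - 265 = ((100/3 + 143/3 + 121/3) - 29)*(-67) - 265 = (364/3 - 29)*(-67) - 265 = (277/3)*(-67) - 265 = -18559/3 - 265 = -19354/3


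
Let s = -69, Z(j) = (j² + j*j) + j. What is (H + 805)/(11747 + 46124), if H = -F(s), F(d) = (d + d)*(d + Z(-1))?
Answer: -8579/57871 ≈ -0.14824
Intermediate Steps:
Z(j) = j + 2*j² (Z(j) = (j² + j²) + j = 2*j² + j = j + 2*j²)
F(d) = 2*d*(1 + d) (F(d) = (d + d)*(d - (1 + 2*(-1))) = (2*d)*(d - (1 - 2)) = (2*d)*(d - 1*(-1)) = (2*d)*(d + 1) = (2*d)*(1 + d) = 2*d*(1 + d))
H = -9384 (H = -2*(-69)*(1 - 69) = -2*(-69)*(-68) = -1*9384 = -9384)
(H + 805)/(11747 + 46124) = (-9384 + 805)/(11747 + 46124) = -8579/57871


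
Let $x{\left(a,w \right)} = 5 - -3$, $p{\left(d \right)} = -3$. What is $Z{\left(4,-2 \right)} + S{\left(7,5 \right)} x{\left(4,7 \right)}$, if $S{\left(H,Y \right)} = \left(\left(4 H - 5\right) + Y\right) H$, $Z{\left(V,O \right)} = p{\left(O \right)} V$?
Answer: $1556$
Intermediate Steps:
$Z{\left(V,O \right)} = - 3 V$
$S{\left(H,Y \right)} = H \left(-5 + Y + 4 H\right)$ ($S{\left(H,Y \right)} = \left(\left(-5 + 4 H\right) + Y\right) H = \left(-5 + Y + 4 H\right) H = H \left(-5 + Y + 4 H\right)$)
$x{\left(a,w \right)} = 8$ ($x{\left(a,w \right)} = 5 + 3 = 8$)
$Z{\left(4,-2 \right)} + S{\left(7,5 \right)} x{\left(4,7 \right)} = \left(-3\right) 4 + 7 \left(-5 + 5 + 4 \cdot 7\right) 8 = -12 + 7 \left(-5 + 5 + 28\right) 8 = -12 + 7 \cdot 28 \cdot 8 = -12 + 196 \cdot 8 = -12 + 1568 = 1556$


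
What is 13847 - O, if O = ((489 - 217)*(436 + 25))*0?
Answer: 13847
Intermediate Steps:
O = 0 (O = (272*461)*0 = 125392*0 = 0)
13847 - O = 13847 - 1*0 = 13847 + 0 = 13847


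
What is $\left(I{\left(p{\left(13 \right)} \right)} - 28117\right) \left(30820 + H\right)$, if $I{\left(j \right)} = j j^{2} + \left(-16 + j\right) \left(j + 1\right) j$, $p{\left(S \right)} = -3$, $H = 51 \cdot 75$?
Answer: $-978998410$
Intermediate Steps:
$H = 3825$
$I{\left(j \right)} = j^{3} + j \left(1 + j\right) \left(-16 + j\right)$ ($I{\left(j \right)} = j^{3} + \left(-16 + j\right) \left(1 + j\right) j = j^{3} + \left(1 + j\right) \left(-16 + j\right) j = j^{3} + j \left(1 + j\right) \left(-16 + j\right)$)
$\left(I{\left(p{\left(13 \right)} \right)} - 28117\right) \left(30820 + H\right) = \left(- 3 \left(-16 - -45 + 2 \left(-3\right)^{2}\right) - 28117\right) \left(30820 + 3825\right) = \left(- 3 \left(-16 + 45 + 2 \cdot 9\right) - 28117\right) 34645 = \left(- 3 \left(-16 + 45 + 18\right) - 28117\right) 34645 = \left(\left(-3\right) 47 - 28117\right) 34645 = \left(-141 - 28117\right) 34645 = \left(-28258\right) 34645 = -978998410$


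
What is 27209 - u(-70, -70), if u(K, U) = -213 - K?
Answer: 27352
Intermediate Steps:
27209 - u(-70, -70) = 27209 - (-213 - 1*(-70)) = 27209 - (-213 + 70) = 27209 - 1*(-143) = 27209 + 143 = 27352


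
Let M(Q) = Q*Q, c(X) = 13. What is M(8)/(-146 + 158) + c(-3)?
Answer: 55/3 ≈ 18.333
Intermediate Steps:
M(Q) = Q**2
M(8)/(-146 + 158) + c(-3) = 8**2/(-146 + 158) + 13 = 64/12 + 13 = (1/12)*64 + 13 = 16/3 + 13 = 55/3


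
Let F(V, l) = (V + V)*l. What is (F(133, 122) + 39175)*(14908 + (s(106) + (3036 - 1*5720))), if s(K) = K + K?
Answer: 890753372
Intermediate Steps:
F(V, l) = 2*V*l (F(V, l) = (2*V)*l = 2*V*l)
s(K) = 2*K
(F(133, 122) + 39175)*(14908 + (s(106) + (3036 - 1*5720))) = (2*133*122 + 39175)*(14908 + (2*106 + (3036 - 1*5720))) = (32452 + 39175)*(14908 + (212 + (3036 - 5720))) = 71627*(14908 + (212 - 2684)) = 71627*(14908 - 2472) = 71627*12436 = 890753372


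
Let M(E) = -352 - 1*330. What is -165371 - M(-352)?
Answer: -164689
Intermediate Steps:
M(E) = -682 (M(E) = -352 - 330 = -682)
-165371 - M(-352) = -165371 - 1*(-682) = -165371 + 682 = -164689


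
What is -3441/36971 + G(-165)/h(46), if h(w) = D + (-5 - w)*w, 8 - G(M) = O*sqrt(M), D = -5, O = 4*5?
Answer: -8385559/86918821 + 20*I*sqrt(165)/2351 ≈ -0.096476 + 0.10927*I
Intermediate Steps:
O = 20
G(M) = 8 - 20*sqrt(M)
h(w) = -5 + w*(-5 - w) (h(w) = -5 + (-5 - w)*w = -5 + w*(-5 - w))
-3441/36971 + G(-165)/h(46) = -3441/36971 + (8 - 20*I*sqrt(165))/(-5 - 1*46**2 - 5*46) = -3441*1/36971 + (8 - 20*I*sqrt(165))/(-5 - 1*2116 - 230) = -3441/36971 + (8 - 20*I*sqrt(165))/(-5 - 2116 - 230) = -3441/36971 + (8 - 20*I*sqrt(165))/(-2351) = -3441/36971 + (8 - 20*I*sqrt(165))*(-1/2351) = -3441/36971 + (-8/2351 + 20*I*sqrt(165)/2351) = -8385559/86918821 + 20*I*sqrt(165)/2351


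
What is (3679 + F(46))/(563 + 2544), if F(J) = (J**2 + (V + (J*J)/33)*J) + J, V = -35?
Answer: 236959/102531 ≈ 2.3111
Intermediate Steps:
F(J) = J + J**2 + J*(-35 + J**2/33) (F(J) = (J**2 + (-35 + (J*J)/33)*J) + J = (J**2 + (-35 + J**2*(1/33))*J) + J = (J**2 + (-35 + J**2/33)*J) + J = (J**2 + J*(-35 + J**2/33)) + J = J + J**2 + J*(-35 + J**2/33))
(3679 + F(46))/(563 + 2544) = (3679 + (1/33)*46*(-1122 + 46**2 + 33*46))/(563 + 2544) = (3679 + (1/33)*46*(-1122 + 2116 + 1518))/3107 = (3679 + (1/33)*46*2512)*(1/3107) = (3679 + 115552/33)*(1/3107) = (236959/33)*(1/3107) = 236959/102531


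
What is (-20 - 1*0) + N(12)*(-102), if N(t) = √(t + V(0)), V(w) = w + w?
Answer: -20 - 204*√3 ≈ -373.34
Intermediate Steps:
V(w) = 2*w
N(t) = √t (N(t) = √(t + 2*0) = √(t + 0) = √t)
(-20 - 1*0) + N(12)*(-102) = (-20 - 1*0) + √12*(-102) = (-20 + 0) + (2*√3)*(-102) = -20 - 204*√3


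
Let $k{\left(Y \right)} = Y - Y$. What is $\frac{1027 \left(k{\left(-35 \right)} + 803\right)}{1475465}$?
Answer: $\frac{824681}{1475465} \approx 0.55893$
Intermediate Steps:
$k{\left(Y \right)} = 0$
$\frac{1027 \left(k{\left(-35 \right)} + 803\right)}{1475465} = \frac{1027 \left(0 + 803\right)}{1475465} = 1027 \cdot 803 \cdot \frac{1}{1475465} = 824681 \cdot \frac{1}{1475465} = \frac{824681}{1475465}$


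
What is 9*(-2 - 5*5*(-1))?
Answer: 207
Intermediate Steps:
9*(-2 - 5*5*(-1)) = 9*(-2 - 25*(-1)) = 9*(-2 + 25) = 9*23 = 207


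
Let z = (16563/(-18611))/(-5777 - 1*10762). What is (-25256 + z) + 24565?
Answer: -70898282592/102602443 ≈ -691.00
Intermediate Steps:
z = 5521/102602443 (z = (16563*(-1/18611))/(-5777 - 10762) = -16563/18611/(-16539) = -16563/18611*(-1/16539) = 5521/102602443 ≈ 5.3810e-5)
(-25256 + z) + 24565 = (-25256 + 5521/102602443) + 24565 = -2591327294887/102602443 + 24565 = -70898282592/102602443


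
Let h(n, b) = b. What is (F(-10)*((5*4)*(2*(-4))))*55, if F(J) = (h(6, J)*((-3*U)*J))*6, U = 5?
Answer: 79200000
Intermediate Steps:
F(J) = -90*J² (F(J) = (J*((-3*5)*J))*6 = (J*(-15*J))*6 = -15*J²*6 = -90*J²)
(F(-10)*((5*4)*(2*(-4))))*55 = ((-90*(-10)²)*((5*4)*(2*(-4))))*55 = ((-90*100)*(20*(-8)))*55 = -9000*(-160)*55 = 1440000*55 = 79200000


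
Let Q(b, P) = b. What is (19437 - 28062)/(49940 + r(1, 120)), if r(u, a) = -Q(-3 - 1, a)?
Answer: -2875/16648 ≈ -0.17269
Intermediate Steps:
r(u, a) = 4 (r(u, a) = -(-3 - 1) = -1*(-4) = 4)
(19437 - 28062)/(49940 + r(1, 120)) = (19437 - 28062)/(49940 + 4) = -8625/49944 = -8625*1/49944 = -2875/16648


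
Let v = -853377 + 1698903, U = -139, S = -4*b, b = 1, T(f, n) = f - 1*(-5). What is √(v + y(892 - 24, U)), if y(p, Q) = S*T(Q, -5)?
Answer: √846062 ≈ 919.82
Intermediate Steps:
T(f, n) = 5 + f (T(f, n) = f + 5 = 5 + f)
S = -4 (S = -4*1 = -4)
y(p, Q) = -20 - 4*Q (y(p, Q) = -4*(5 + Q) = -20 - 4*Q)
v = 845526
√(v + y(892 - 24, U)) = √(845526 + (-20 - 4*(-139))) = √(845526 + (-20 + 556)) = √(845526 + 536) = √846062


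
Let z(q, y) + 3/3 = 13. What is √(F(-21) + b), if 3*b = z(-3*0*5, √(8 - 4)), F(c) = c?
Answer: I*√17 ≈ 4.1231*I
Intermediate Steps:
z(q, y) = 12 (z(q, y) = -1 + 13 = 12)
b = 4 (b = (⅓)*12 = 4)
√(F(-21) + b) = √(-21 + 4) = √(-17) = I*√17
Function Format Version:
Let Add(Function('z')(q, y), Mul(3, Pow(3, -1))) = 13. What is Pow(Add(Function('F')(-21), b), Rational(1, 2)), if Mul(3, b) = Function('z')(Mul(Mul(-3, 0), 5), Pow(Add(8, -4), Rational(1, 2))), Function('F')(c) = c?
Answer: Mul(I, Pow(17, Rational(1, 2))) ≈ Mul(4.1231, I)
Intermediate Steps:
Function('z')(q, y) = 12 (Function('z')(q, y) = Add(-1, 13) = 12)
b = 4 (b = Mul(Rational(1, 3), 12) = 4)
Pow(Add(Function('F')(-21), b), Rational(1, 2)) = Pow(Add(-21, 4), Rational(1, 2)) = Pow(-17, Rational(1, 2)) = Mul(I, Pow(17, Rational(1, 2)))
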